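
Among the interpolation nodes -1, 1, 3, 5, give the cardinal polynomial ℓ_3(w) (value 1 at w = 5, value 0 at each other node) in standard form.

ℓ_3(w) = (1/48)w^3 - (1/16)w^2 - (1/48)w + 1/16

ℓ_3(w) = (w + 1)(w - 1)(w - 3) / [(6)·(4)·(2)]
       = (w^3 - 3w^2 - w + 3) / (48)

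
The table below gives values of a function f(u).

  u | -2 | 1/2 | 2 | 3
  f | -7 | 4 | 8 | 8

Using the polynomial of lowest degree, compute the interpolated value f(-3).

Evaluate each Lagrange basis at u = -3:
L_0(-3) = (-7/2)·(-5)·(-6)/[(-5/2)·(-4)·(-5)] = 21/10
L_1(-3) = (-1)·(-5)·(-6)/[(5/2)·(-3/2)·(-5/2)] = -16/5
L_2(-3) = (-1)·(-7/2)·(-6)/[(4)·(3/2)·(-1)] = 7/2
L_3(-3) = (-1)·(-7/2)·(-5)/[(5)·(5/2)·(1)] = -7/5
Sum: (-7)·(21/10) + 4·(-16/5) + 8·(7/2) + 8·(-7/5) = -107/10

-107/10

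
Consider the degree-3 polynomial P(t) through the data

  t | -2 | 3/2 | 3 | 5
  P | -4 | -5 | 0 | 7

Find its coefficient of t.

751/1470

L_0(t) = (t - 3/2)(t - 3)(t - 5) / [-245/2] = -(2/245)t^3 + (19/245)t^2 - (54/245)t + 9/49
L_1(t) = (t + 2)(t - 3)(t - 5) / [147/8] = (8/147)t^3 - (16/49)t^2 - (8/147)t + 80/49
L_2(t) = (t + 2)(t - 3/2)(t - 5) / [-15] = -(1/15)t^3 + (3/10)t^2 + (11/30)t - 1
L_3(t) = (t + 2)(t - 3/2)(t - 3) / [49] = (1/49)t^3 - (5/98)t^2 - (9/98)t + 9/49
P(t) = (-4)·L_0 + (-5)·L_1 + 0·L_2 + 7·L_3
Only the coefficient of t is needed; take it from each L_i and combine:
(-4)·(-54/245) + (-5)·(-8/147) + 0·(11/30) + 7·(-9/98) = 751/1470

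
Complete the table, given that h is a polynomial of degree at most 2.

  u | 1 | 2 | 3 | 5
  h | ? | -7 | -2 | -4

-16

The 3 known values determine h uniquely (degree ≤ 2).
Evaluate each Lagrange basis at u = 1:
L_0(1) = (-2)·(-4)/[(-1)·(-3)] = 8/3
L_1(1) = (-1)·(-4)/[(1)·(-2)] = -2
L_2(1) = (-1)·(-2)/[(3)·(2)] = 1/3
Sum: (-7)·(8/3) + (-2)·(-2) + (-4)·(1/3) = -16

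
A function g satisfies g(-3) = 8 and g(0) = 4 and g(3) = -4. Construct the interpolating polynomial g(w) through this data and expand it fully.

L_0(w) = w(w - 3) / [18] = (1/18)w^2 - (1/6)w
L_1(w) = (w + 3)(w - 3) / [-9] = -(1/9)w^2 + 1
L_2(w) = (w + 3)w / [18] = (1/18)w^2 + (1/6)w
g(w) = 8·L_0 + 4·L_1 + (-4)·L_2
  8·L_0(w) = (4/9)w^2 - (4/3)w
  4·L_1(w) = -(4/9)w^2 + 4
  (-4)·L_2(w) = -(2/9)w^2 - (2/3)w
Adding term by term: -(2/9)w^2 - 2w + 4

g(w) = -(2/9)w^2 - 2w + 4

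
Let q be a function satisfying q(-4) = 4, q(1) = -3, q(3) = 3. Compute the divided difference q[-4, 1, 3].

22/35

q[-4,1] = (-3 - 4) / (1 - (-4)) = -7/5
q[1,3] = (3 - (-3)) / (3 - 1) = 3
q[-4,1,3] = (3 - (-7/5)) / (3 - (-4)) = 22/35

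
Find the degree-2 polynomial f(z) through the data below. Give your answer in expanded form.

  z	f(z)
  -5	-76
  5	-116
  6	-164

f(z) = -4z^2 - 4z + 4

Newton's divided differences:
f[-5,5] = (-116 - (-76)) / (5 - (-5)) = -4
f[5,6] = (-164 - (-116)) / (6 - 5) = -48
f[-5,5,6] = (-48 - (-4)) / (6 - (-5)) = -4
f(z) = -76 + (-4)·(z + 5) + (-4)·(z + 5)(z - 5)
Expanding: f(z) = -4z^2 - 4z + 4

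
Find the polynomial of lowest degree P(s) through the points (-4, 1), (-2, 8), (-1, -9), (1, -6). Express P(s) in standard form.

P(s) = (13/5)s^3 + (341/30)s^2 - (11/10)s - 283/15

Build the Lagrange basis polynomials:
L_0(s) = (s + 2)(s + 1)(s - 1) / [-30] = -(1/30)s^3 - (1/15)s^2 + (1/30)s + 1/15
L_1(s) = (s + 4)(s + 1)(s - 1) / [6] = (1/6)s^3 + (2/3)s^2 - (1/6)s - 2/3
L_2(s) = (s + 4)(s + 2)(s - 1) / [-6] = -(1/6)s^3 - (5/6)s^2 - (1/3)s + 4/3
L_3(s) = (s + 4)(s + 2)(s + 1) / [30] = (1/30)s^3 + (7/30)s^2 + (7/15)s + 4/15
P(s) = 1·L_0 + 8·L_1 + (-9)·L_2 + (-6)·L_3
  1·L_0(s) = -(1/30)s^3 - (1/15)s^2 + (1/30)s + 1/15
  8·L_1(s) = (4/3)s^3 + (16/3)s^2 - (4/3)s - 16/3
  (-9)·L_2(s) = (3/2)s^3 + (15/2)s^2 + 3s - 12
  (-6)·L_3(s) = -(1/5)s^3 - (7/5)s^2 - (14/5)s - 8/5
Adding term by term: (13/5)s^3 + (341/30)s^2 - (11/10)s - 283/15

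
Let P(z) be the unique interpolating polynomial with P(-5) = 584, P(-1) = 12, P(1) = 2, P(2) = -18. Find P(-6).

Using Newton's divided-difference form:
P[-5,-1] = (12 - 584) / (-1 - (-5)) = -143
P[-1,1] = (2 - 12) / (1 - (-1)) = -5
P[1,2] = (-18 - 2) / (2 - 1) = -20
P[-5,-1,1] = (-5 - (-143)) / (1 - (-5)) = 23
P[-1,1,2] = (-20 - (-5)) / (2 - (-1)) = -5
P[-5,-1,1,2] = (-5 - 23) / (2 - (-5)) = -4
P(-6) = 584 + (-143)·(-1) + 23·(-1)·(-5) + (-4)·(-1)·(-5)·(-7) = 982

982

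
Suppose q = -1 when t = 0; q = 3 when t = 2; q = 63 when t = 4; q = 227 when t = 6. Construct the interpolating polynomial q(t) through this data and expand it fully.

Build the Lagrange basis polynomials:
L_0(t) = (t - 2)(t - 4)(t - 6) / [-48] = -(1/48)t^3 + (1/4)t^2 - (11/12)t + 1
L_1(t) = t(t - 4)(t - 6) / [16] = (1/16)t^3 - (5/8)t^2 + (3/2)t
L_2(t) = t(t - 2)(t - 6) / [-16] = -(1/16)t^3 + (1/2)t^2 - (3/4)t
L_3(t) = t(t - 2)(t - 4) / [48] = (1/48)t^3 - (1/8)t^2 + (1/6)t
q(t) = (-1)·L_0 + 3·L_1 + 63·L_2 + 227·L_3
  (-1)·L_0(t) = (1/48)t^3 - (1/4)t^2 + (11/12)t - 1
  3·L_1(t) = (3/16)t^3 - (15/8)t^2 + (9/2)t
  63·L_2(t) = -(63/16)t^3 + (63/2)t^2 - (189/4)t
  227·L_3(t) = (227/48)t^3 - (227/8)t^2 + (227/6)t
Adding term by term: t^3 + t^2 - 4t - 1

q(t) = t^3 + t^2 - 4t - 1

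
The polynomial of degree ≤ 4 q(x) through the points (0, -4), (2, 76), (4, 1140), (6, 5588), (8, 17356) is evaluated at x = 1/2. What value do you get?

L_0(1/2) = (-3/2)·(-7/2)·(-11/2)·(-15/2)/[(-2)·(-4)·(-6)·(-8)] = 1155/2048
L_1(1/2) = (1/2)·(-7/2)·(-11/2)·(-15/2)/[(2)·(-2)·(-4)·(-6)] = 385/512
L_2(1/2) = (1/2)·(-3/2)·(-11/2)·(-15/2)/[(4)·(2)·(-2)·(-4)] = -495/1024
L_3(1/2) = (1/2)·(-3/2)·(-7/2)·(-15/2)/[(6)·(4)·(2)·(-2)] = 105/512
L_4(1/2) = (1/2)·(-3/2)·(-7/2)·(-11/2)/[(8)·(6)·(4)·(2)] = -77/2048
Sum: (-4)·(1155/2048) + 76·(385/512) + 1140·(-495/1024) + 5588·(105/512) + 17356·(-77/2048) = -11/4

-11/4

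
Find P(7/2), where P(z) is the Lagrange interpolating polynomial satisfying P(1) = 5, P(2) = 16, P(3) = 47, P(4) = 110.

Evaluate each Lagrange basis at z = 7/2:
L_0(7/2) = (3/2)·(1/2)·(-1/2)/[(-1)·(-2)·(-3)] = 1/16
L_1(7/2) = (5/2)·(1/2)·(-1/2)/[(1)·(-1)·(-2)] = -5/16
L_2(7/2) = (5/2)·(3/2)·(-1/2)/[(2)·(1)·(-1)] = 15/16
L_3(7/2) = (5/2)·(3/2)·(1/2)/[(3)·(2)·(1)] = 5/16
Sum: 5·(1/16) + 16·(-5/16) + 47·(15/16) + 110·(5/16) = 295/4

295/4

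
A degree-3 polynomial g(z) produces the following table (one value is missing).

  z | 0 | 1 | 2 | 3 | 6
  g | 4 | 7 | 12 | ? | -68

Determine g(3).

The 4 known values determine g uniquely (degree ≤ 3).
Evaluate each Lagrange basis at z = 3:
L_0(3) = (2)·(1)·(-3)/[(-1)·(-2)·(-6)] = 1/2
L_1(3) = (3)·(1)·(-3)/[(1)·(-1)·(-5)] = -9/5
L_2(3) = (3)·(2)·(-3)/[(2)·(1)·(-4)] = 9/4
L_3(3) = (3)·(2)·(1)/[(6)·(5)·(4)] = 1/20
Sum: 4·(1/2) + 7·(-9/5) + 12·(9/4) + (-68)·(1/20) = 13

13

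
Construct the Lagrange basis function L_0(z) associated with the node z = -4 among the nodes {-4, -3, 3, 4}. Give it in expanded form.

L_0(z) = -(1/56)z^3 + (1/14)z^2 + (9/56)z - 9/14

L_0(z) = (z + 3)(z - 3)(z - 4) / [(-1)·(-7)·(-8)]
       = (z^3 - 4z^2 - 9z + 36) / (-56)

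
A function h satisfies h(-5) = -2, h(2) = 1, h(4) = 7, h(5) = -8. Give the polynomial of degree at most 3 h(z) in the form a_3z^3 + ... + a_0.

h(z) = -(22/35)z^3 + (32/35)z^2 + (529/35)z - 195/7

L_0(z) = (z - 2)(z - 4)(z - 5) / [-630] = -(1/630)z^3 + (11/630)z^2 - (19/315)z + 4/63
L_1(z) = (z + 5)(z - 4)(z - 5) / [42] = (1/42)z^3 - (2/21)z^2 - (25/42)z + 50/21
L_2(z) = (z + 5)(z - 2)(z - 5) / [-18] = -(1/18)z^3 + (1/9)z^2 + (25/18)z - 25/9
L_3(z) = (z + 5)(z - 2)(z - 4) / [30] = (1/30)z^3 - (1/30)z^2 - (11/15)z + 4/3
h(z) = (-2)·L_0 + 1·L_1 + 7·L_2 + (-8)·L_3
  (-2)·L_0(z) = (1/315)z^3 - (11/315)z^2 + (38/315)z - 8/63
  1·L_1(z) = (1/42)z^3 - (2/21)z^2 - (25/42)z + 50/21
  7·L_2(z) = -(7/18)z^3 + (7/9)z^2 + (175/18)z - 175/9
  (-8)·L_3(z) = -(4/15)z^3 + (4/15)z^2 + (88/15)z - 32/3
Adding term by term: -(22/35)z^3 + (32/35)z^2 + (529/35)z - 195/7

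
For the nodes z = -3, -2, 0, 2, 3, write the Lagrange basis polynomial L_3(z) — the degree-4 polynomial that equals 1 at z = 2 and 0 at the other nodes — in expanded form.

L_3(z) = (z + 3)(z + 2)z(z - 3) / [(5)·(4)·(2)·(-1)]
       = (z^4 + 2z^3 - 9z^2 - 18z) / (-40)

L_3(z) = -(1/40)z^4 - (1/20)z^3 + (9/40)z^2 + (9/20)z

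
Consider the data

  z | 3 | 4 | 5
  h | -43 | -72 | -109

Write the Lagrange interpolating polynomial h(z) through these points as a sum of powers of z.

L_0(z) = (z - 4)(z - 5) / [2] = (1/2)z^2 - (9/2)z + 10
L_1(z) = (z - 3)(z - 5) / [-1] = -z^2 + 8z - 15
L_2(z) = (z - 3)(z - 4) / [2] = (1/2)z^2 - (7/2)z + 6
h(z) = (-43)·L_0 + (-72)·L_1 + (-109)·L_2
  (-43)·L_0(z) = -(43/2)z^2 + (387/2)z - 430
  (-72)·L_1(z) = 72z^2 - 576z + 1080
  (-109)·L_2(z) = -(109/2)z^2 + (763/2)z - 654
Adding term by term: -4z^2 - z - 4

h(z) = -4z^2 - z - 4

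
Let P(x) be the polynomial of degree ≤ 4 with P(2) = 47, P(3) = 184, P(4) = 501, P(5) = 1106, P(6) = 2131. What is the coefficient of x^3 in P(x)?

Build the Lagrange basis polynomials:
L_0(x) = (x - 3)(x - 4)(x - 5)(x - 6) / [24] = (1/24)x^4 - (3/4)x^3 + (119/24)x^2 - (57/4)x + 15
L_1(x) = (x - 2)(x - 4)(x - 5)(x - 6) / [-6] = -(1/6)x^4 + (17/6)x^3 - (52/3)x^2 + (134/3)x - 40
L_2(x) = (x - 2)(x - 3)(x - 5)(x - 6) / [4] = (1/4)x^4 - 4x^3 + (91/4)x^2 - 54x + 45
L_3(x) = (x - 2)(x - 3)(x - 4)(x - 6) / [-6] = -(1/6)x^4 + (5/2)x^3 - (40/3)x^2 + 30x - 24
L_4(x) = (x - 2)(x - 3)(x - 4)(x - 5) / [24] = (1/24)x^4 - (7/12)x^3 + (71/24)x^2 - (77/12)x + 5
P(x) = 47·L_0 + 184·L_1 + 501·L_2 + 1106·L_3 + 2131·L_4
Only the coefficient of x^3 is needed; take it from each L_i and combine:
47·(-3/4) + 184·(17/6) + 501·(-4) + 1106·(5/2) + 2131·(-7/12) = 4

4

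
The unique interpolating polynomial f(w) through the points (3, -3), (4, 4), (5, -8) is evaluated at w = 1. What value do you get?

Using Newton's divided-difference form:
f[3,4] = (4 - (-3)) / (4 - 3) = 7
f[4,5] = (-8 - 4) / (5 - 4) = -12
f[3,4,5] = (-12 - 7) / (5 - 3) = -19/2
f(1) = -3 + 7·(-2) + (-19/2)·(-2)·(-3) = -74

-74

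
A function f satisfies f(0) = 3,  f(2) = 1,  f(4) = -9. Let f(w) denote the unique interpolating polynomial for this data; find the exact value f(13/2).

Evaluate each Lagrange basis at w = 13/2:
L_0(13/2) = (9/2)·(5/2)/[(-2)·(-4)] = 45/32
L_1(13/2) = (13/2)·(5/2)/[(2)·(-2)] = -65/16
L_2(13/2) = (13/2)·(9/2)/[(4)·(2)] = 117/32
Sum: 3·(45/32) + 1·(-65/16) + (-9)·(117/32) = -131/4

-131/4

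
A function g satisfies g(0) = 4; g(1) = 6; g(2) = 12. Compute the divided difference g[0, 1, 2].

g[0,1] = (6 - 4) / (1 - 0) = 2
g[1,2] = (12 - 6) / (2 - 1) = 6
g[0,1,2] = (6 - 2) / (2 - 0) = 2

2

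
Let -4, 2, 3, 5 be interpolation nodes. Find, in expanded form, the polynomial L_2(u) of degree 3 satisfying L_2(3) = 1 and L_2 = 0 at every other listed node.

L_2(u) = (u + 4)(u - 2)(u - 5) / [(7)·(1)·(-2)]
       = (u^3 - 3u^2 - 18u + 40) / (-14)

L_2(u) = -(1/14)u^3 + (3/14)u^2 + (9/7)u - 20/7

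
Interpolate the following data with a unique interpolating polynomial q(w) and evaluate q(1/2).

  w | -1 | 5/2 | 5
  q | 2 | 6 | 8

L_0(1/2) = (-2)·(-9/2)/[(-7/2)·(-6)] = 3/7
L_1(1/2) = (3/2)·(-9/2)/[(7/2)·(-5/2)] = 27/35
L_2(1/2) = (3/2)·(-2)/[(6)·(5/2)] = -1/5
Sum: 2·(3/7) + 6·(27/35) + 8·(-1/5) = 136/35

136/35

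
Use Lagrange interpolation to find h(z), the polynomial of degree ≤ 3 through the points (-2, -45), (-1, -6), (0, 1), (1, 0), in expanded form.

L_0(z) = (z + 1)z(z - 1) / [-6] = -(1/6)z^3 + (1/6)z
L_1(z) = (z + 2)z(z - 1) / [2] = (1/2)z^3 + (1/2)z^2 - z
L_2(z) = (z + 2)(z + 1)(z - 1) / [-2] = -(1/2)z^3 - z^2 + (1/2)z + 1
L_3(z) = (z + 2)(z + 1)z / [6] = (1/6)z^3 + (1/2)z^2 + (1/3)z
h(z) = (-45)·L_0 + (-6)·L_1 + 1·L_2 + 0·L_3
  (-45)·L_0(z) = (15/2)z^3 - (15/2)z
  (-6)·L_1(z) = -3z^3 - 3z^2 + 6z
  1·L_2(z) = -(1/2)z^3 - z^2 + (1/2)z + 1
  0·L_3(z) = 0
Adding term by term: 4z^3 - 4z^2 - z + 1

h(z) = 4z^3 - 4z^2 - z + 1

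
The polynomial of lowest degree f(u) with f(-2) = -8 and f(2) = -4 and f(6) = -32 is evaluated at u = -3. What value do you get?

L_0(-3) = (-5)·(-9)/[(-4)·(-8)] = 45/32
L_1(-3) = (-1)·(-9)/[(4)·(-4)] = -9/16
L_2(-3) = (-1)·(-5)/[(8)·(4)] = 5/32
Sum: (-8)·(45/32) + (-4)·(-9/16) + (-32)·(5/32) = -14

-14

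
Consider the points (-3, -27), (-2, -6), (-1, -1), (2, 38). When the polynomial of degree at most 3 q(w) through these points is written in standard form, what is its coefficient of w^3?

2

The leading coefficient equals the top divided difference q[-3,-2,-1,2].
q[-3,-2] = (-6 - (-27)) / (-2 - (-3)) = 21
q[-2,-1] = (-1 - (-6)) / (-1 - (-2)) = 5
q[-1,2] = (38 - (-1)) / (2 - (-1)) = 13
q[-3,-2,-1] = (5 - 21) / (-1 - (-3)) = -8
q[-2,-1,2] = (13 - 5) / (2 - (-2)) = 2
q[-3,-2,-1,2] = (2 - (-8)) / (2 - (-3)) = 2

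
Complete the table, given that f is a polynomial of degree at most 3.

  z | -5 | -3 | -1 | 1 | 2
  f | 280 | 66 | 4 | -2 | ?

-14

The 4 known values determine f uniquely (degree ≤ 3).
Evaluate each Lagrange basis at z = 2:
L_0(2) = (5)·(3)·(1)/[(-2)·(-4)·(-6)] = -5/16
L_1(2) = (7)·(3)·(1)/[(2)·(-2)·(-4)] = 21/16
L_2(2) = (7)·(5)·(1)/[(4)·(2)·(-2)] = -35/16
L_3(2) = (7)·(5)·(3)/[(6)·(4)·(2)] = 35/16
Sum: 280·(-5/16) + 66·(21/16) + 4·(-35/16) + (-2)·(35/16) = -14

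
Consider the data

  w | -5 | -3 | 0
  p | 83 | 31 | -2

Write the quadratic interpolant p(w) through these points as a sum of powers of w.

L_0(w) = (w + 3)w / [10] = (1/10)w^2 + (3/10)w
L_1(w) = (w + 5)w / [-6] = -(1/6)w^2 - (5/6)w
L_2(w) = (w + 5)(w + 3) / [15] = (1/15)w^2 + (8/15)w + 1
p(w) = 83·L_0 + 31·L_1 + (-2)·L_2
  83·L_0(w) = (83/10)w^2 + (249/10)w
  31·L_1(w) = -(31/6)w^2 - (155/6)w
  (-2)·L_2(w) = -(2/15)w^2 - (16/15)w - 2
Adding term by term: 3w^2 - 2w - 2

p(w) = 3w^2 - 2w - 2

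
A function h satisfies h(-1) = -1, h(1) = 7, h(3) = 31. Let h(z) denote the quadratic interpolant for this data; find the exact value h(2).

17

L_0(2) = (1)·(-1)/[(-2)·(-4)] = -1/8
L_1(2) = (3)·(-1)/[(2)·(-2)] = 3/4
L_2(2) = (3)·(1)/[(4)·(2)] = 3/8
Sum: (-1)·(-1/8) + 7·(3/4) + 31·(3/8) = 17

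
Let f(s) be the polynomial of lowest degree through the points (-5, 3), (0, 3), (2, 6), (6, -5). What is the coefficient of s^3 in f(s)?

-155/1848

The leading coefficient equals the top divided difference f[-5,0,2,6].
f[-5,0] = (3 - 3) / (0 - (-5)) = 0
f[0,2] = (6 - 3) / (2 - 0) = 3/2
f[2,6] = (-5 - 6) / (6 - 2) = -11/4
f[-5,0,2] = (3/2 - 0) / (2 - (-5)) = 3/14
f[0,2,6] = (-11/4 - 3/2) / (6 - 0) = -17/24
f[-5,0,2,6] = (-17/24 - 3/14) / (6 - (-5)) = -155/1848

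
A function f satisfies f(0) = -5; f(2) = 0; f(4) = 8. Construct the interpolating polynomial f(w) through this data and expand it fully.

f(w) = (3/8)w^2 + (7/4)w - 5

Build the Lagrange basis polynomials:
L_0(w) = (w - 2)(w - 4) / [8] = (1/8)w^2 - (3/4)w + 1
L_1(w) = w(w - 4) / [-4] = -(1/4)w^2 + w
L_2(w) = w(w - 2) / [8] = (1/8)w^2 - (1/4)w
f(w) = (-5)·L_0 + 0·L_1 + 8·L_2
  (-5)·L_0(w) = -(5/8)w^2 + (15/4)w - 5
  0·L_1(w) = 0
  8·L_2(w) = w^2 - 2w
Adding term by term: (3/8)w^2 + (7/4)w - 5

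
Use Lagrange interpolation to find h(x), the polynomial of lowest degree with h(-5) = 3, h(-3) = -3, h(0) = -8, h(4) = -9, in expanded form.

Build the Lagrange basis polynomials:
L_0(x) = (x + 3)x(x - 4) / [-90] = -(1/90)x^3 + (1/90)x^2 + (2/15)x
L_1(x) = (x + 5)x(x - 4) / [42] = (1/42)x^3 + (1/42)x^2 - (10/21)x
L_2(x) = (x + 5)(x + 3)(x - 4) / [-60] = -(1/60)x^3 - (1/15)x^2 + (17/60)x + 1
L_3(x) = (x + 5)(x + 3)x / [252] = (1/252)x^3 + (2/63)x^2 + (5/84)x
h(x) = 3·L_0 + (-3)·L_1 + (-8)·L_2 + (-9)·L_3
  3·L_0(x) = -(1/30)x^3 + (1/30)x^2 + (2/5)x
  (-3)·L_1(x) = -(1/14)x^3 - (1/14)x^2 + (10/7)x
  (-8)·L_2(x) = (2/15)x^3 + (8/15)x^2 - (34/15)x - 8
  (-9)·L_3(x) = -(1/28)x^3 - (2/7)x^2 - (15/28)x
Adding term by term: -(1/140)x^3 + (22/105)x^2 - (409/420)x - 8

h(x) = -(1/140)x^3 + (22/105)x^2 - (409/420)x - 8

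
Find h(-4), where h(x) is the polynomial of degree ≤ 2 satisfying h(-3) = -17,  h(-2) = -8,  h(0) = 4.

-28

L_0(-4) = (-2)·(-4)/[(-1)·(-3)] = 8/3
L_1(-4) = (-1)·(-4)/[(1)·(-2)] = -2
L_2(-4) = (-1)·(-2)/[(3)·(2)] = 1/3
Sum: (-17)·(8/3) + (-8)·(-2) + 4·(1/3) = -28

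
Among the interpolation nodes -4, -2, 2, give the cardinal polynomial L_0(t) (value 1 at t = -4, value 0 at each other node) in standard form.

L_0(t) = (1/12)t^2 - 1/3

L_0(t) = (t + 2)(t - 2) / [(-2)·(-6)]
       = (t^2 - 4) / (12)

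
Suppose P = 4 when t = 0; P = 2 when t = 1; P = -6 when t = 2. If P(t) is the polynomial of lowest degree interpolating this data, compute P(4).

Evaluate each Lagrange basis at t = 4:
L_0(4) = (3)·(2)/[(-1)·(-2)] = 3
L_1(4) = (4)·(2)/[(1)·(-1)] = -8
L_2(4) = (4)·(3)/[(2)·(1)] = 6
Sum: 4·(3) + 2·(-8) + (-6)·(6) = -40

-40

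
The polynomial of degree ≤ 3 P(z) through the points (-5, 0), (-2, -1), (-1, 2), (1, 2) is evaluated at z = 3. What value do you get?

-164/9

Using Newton's divided-difference form:
P[-5,-2] = (-1 - 0) / (-2 - (-5)) = -1/3
P[-2,-1] = (2 - (-1)) / (-1 - (-2)) = 3
P[-1,1] = (2 - 2) / (1 - (-1)) = 0
P[-5,-2,-1] = (3 - (-1/3)) / (-1 - (-5)) = 5/6
P[-2,-1,1] = (0 - 3) / (1 - (-2)) = -1
P[-5,-2,-1,1] = (-1 - 5/6) / (1 - (-5)) = -11/36
P(3) = 0 + (-1/3)·(8) + (5/6)·(8)·(5) + (-11/36)·(8)·(5)·(4) = -164/9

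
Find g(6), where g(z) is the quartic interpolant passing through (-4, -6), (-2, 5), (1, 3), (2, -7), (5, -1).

8513/189

Evaluate each Lagrange basis at z = 6:
L_0(6) = (8)·(5)·(4)·(1)/[(-2)·(-5)·(-6)·(-9)] = 8/27
L_1(6) = (10)·(5)·(4)·(1)/[(2)·(-3)·(-4)·(-7)] = -25/21
L_2(6) = (10)·(8)·(4)·(1)/[(5)·(3)·(-1)·(-4)] = 16/3
L_3(6) = (10)·(8)·(5)·(1)/[(6)·(4)·(1)·(-3)] = -50/9
L_4(6) = (10)·(8)·(5)·(4)/[(9)·(7)·(4)·(3)] = 400/189
Sum: (-6)·(8/27) + 5·(-25/21) + 3·(16/3) + (-7)·(-50/9) + (-1)·(400/189) = 8513/189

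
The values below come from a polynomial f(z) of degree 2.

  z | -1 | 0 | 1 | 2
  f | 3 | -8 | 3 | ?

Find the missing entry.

36

The 3 known values determine f uniquely (degree ≤ 2).
L_0(2) = (2)·(1)/[(-1)·(-2)] = 1
L_1(2) = (3)·(1)/[(1)·(-1)] = -3
L_2(2) = (3)·(2)/[(2)·(1)] = 3
Sum: 3·(1) + (-8)·(-3) + 3·(3) = 36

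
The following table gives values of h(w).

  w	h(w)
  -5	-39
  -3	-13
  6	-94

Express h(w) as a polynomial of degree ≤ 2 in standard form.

L_0(w) = (w + 3)(w - 6) / [22] = (1/22)w^2 - (3/22)w - 9/11
L_1(w) = (w + 5)(w - 6) / [-18] = -(1/18)w^2 + (1/18)w + 5/3
L_2(w) = (w + 5)(w + 3) / [99] = (1/99)w^2 + (8/99)w + 5/33
h(w) = (-39)·L_0 + (-13)·L_1 + (-94)·L_2
  (-39)·L_0(w) = -(39/22)w^2 + (117/22)w + 351/11
  (-13)·L_1(w) = (13/18)w^2 - (13/18)w - 65/3
  (-94)·L_2(w) = -(94/99)w^2 - (752/99)w - 470/33
Adding term by term: -2w^2 - 3w - 4

h(w) = -2w^2 - 3w - 4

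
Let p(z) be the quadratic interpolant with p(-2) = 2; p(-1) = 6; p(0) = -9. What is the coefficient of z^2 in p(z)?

-19/2

The leading coefficient equals the top divided difference p[-2,-1,0].
p[-2,-1] = (6 - 2) / (-1 - (-2)) = 4
p[-1,0] = (-9 - 6) / (0 - (-1)) = -15
p[-2,-1,0] = (-15 - 4) / (0 - (-2)) = -19/2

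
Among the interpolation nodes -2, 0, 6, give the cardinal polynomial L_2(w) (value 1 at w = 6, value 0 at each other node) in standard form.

L_2(w) = (w + 2)w / [(8)·(6)]
       = (w^2 + 2w) / (48)

L_2(w) = (1/48)w^2 + (1/24)w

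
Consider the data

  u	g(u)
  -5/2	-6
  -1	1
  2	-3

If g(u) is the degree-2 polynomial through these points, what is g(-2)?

Evaluate each Lagrange basis at u = -2:
L_0(-2) = (-1)·(-4)/[(-3/2)·(-9/2)] = 16/27
L_1(-2) = (1/2)·(-4)/[(3/2)·(-3)] = 4/9
L_2(-2) = (1/2)·(-1)/[(9/2)·(3)] = -1/27
Sum: (-6)·(16/27) + 1·(4/9) + (-3)·(-1/27) = -3

-3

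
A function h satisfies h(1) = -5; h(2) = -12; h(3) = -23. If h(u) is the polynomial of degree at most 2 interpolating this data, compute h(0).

-2

Using Newton's divided-difference form:
h[1,2] = (-12 - (-5)) / (2 - 1) = -7
h[2,3] = (-23 - (-12)) / (3 - 2) = -11
h[1,2,3] = (-11 - (-7)) / (3 - 1) = -2
h(0) = -5 + (-7)·(-1) + (-2)·(-1)·(-2) = -2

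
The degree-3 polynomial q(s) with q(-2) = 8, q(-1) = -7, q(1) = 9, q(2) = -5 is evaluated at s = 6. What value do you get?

-2198/3

Evaluate each Lagrange basis at s = 6:
L_0(6) = (7)·(5)·(4)/[(-1)·(-3)·(-4)] = -35/3
L_1(6) = (8)·(5)·(4)/[(1)·(-2)·(-3)] = 80/3
L_2(6) = (8)·(7)·(4)/[(3)·(2)·(-1)] = -112/3
L_3(6) = (8)·(7)·(5)/[(4)·(3)·(1)] = 70/3
Sum: 8·(-35/3) + (-7)·(80/3) + 9·(-112/3) + (-5)·(70/3) = -2198/3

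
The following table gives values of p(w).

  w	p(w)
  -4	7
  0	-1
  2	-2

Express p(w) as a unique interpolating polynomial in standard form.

p(w) = (1/4)w^2 - w - 1

Build the Lagrange basis polynomials:
L_0(w) = w(w - 2) / [24] = (1/24)w^2 - (1/12)w
L_1(w) = (w + 4)(w - 2) / [-8] = -(1/8)w^2 - (1/4)w + 1
L_2(w) = (w + 4)w / [12] = (1/12)w^2 + (1/3)w
p(w) = 7·L_0 + (-1)·L_1 + (-2)·L_2
  7·L_0(w) = (7/24)w^2 - (7/12)w
  (-1)·L_1(w) = (1/8)w^2 + (1/4)w - 1
  (-2)·L_2(w) = -(1/6)w^2 - (2/3)w
Adding term by term: (1/4)w^2 - w - 1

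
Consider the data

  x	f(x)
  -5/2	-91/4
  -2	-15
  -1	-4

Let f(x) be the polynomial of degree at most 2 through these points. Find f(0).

Using Newton's divided-difference form:
f[-5/2,-2] = (-15 - (-91/4)) / (-2 - (-5/2)) = 31/2
f[-2,-1] = (-4 - (-15)) / (-1 - (-2)) = 11
f[-5/2,-2,-1] = (11 - 31/2) / (-1 - (-5/2)) = -3
f(0) = -91/4 + (31/2)·(5/2) + (-3)·(5/2)·(2) = 1

1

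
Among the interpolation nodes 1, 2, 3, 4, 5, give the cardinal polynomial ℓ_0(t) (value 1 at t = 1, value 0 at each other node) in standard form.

ℓ_0(t) = (t - 2)(t - 3)(t - 4)(t - 5) / [(-1)·(-2)·(-3)·(-4)]
       = (t^4 - 14t^3 + 71t^2 - 154t + 120) / (24)

ℓ_0(t) = (1/24)t^4 - (7/12)t^3 + (71/24)t^2 - (77/12)t + 5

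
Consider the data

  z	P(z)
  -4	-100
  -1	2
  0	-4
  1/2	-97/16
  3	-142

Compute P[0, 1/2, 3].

P[0,1/2] = (-97/16 - (-4)) / (1/2 - 0) = -33/8
P[1/2,3] = (-142 - (-97/16)) / (3 - 1/2) = -435/8
P[0,1/2,3] = (-435/8 - (-33/8)) / (3 - 0) = -67/4

-67/4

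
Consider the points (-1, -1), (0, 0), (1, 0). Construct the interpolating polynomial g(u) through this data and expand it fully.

g(u) = -(1/2)u^2 + (1/2)u

Newton's divided differences:
g[-1,0] = (0 - (-1)) / (0 - (-1)) = 1
g[0,1] = (0 - 0) / (1 - 0) = 0
g[-1,0,1] = (0 - 1) / (1 - (-1)) = -1/2
g(u) = -1 + 1·(u + 1) + (-1/2)·(u + 1)u
Expanding: g(u) = -(1/2)u^2 + (1/2)u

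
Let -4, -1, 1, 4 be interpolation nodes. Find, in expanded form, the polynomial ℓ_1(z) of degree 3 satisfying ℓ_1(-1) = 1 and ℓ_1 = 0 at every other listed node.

ℓ_1(z) = (z + 4)(z - 1)(z - 4) / [(3)·(-2)·(-5)]
       = (z^3 - z^2 - 16z + 16) / (30)

ℓ_1(z) = (1/30)z^3 - (1/30)z^2 - (8/15)z + 8/15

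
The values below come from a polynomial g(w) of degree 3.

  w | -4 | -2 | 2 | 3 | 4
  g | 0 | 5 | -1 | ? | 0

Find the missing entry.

-35/24

The 4 known values determine g uniquely (degree ≤ 3).
Evaluate each Lagrange basis at w = 3:
L_0(3) = (5)·(1)·(-1)/[(-2)·(-6)·(-8)] = 5/96
L_1(3) = (7)·(1)·(-1)/[(2)·(-4)·(-6)] = -7/48
L_2(3) = (7)·(5)·(-1)/[(6)·(4)·(-2)] = 35/48
L_3(3) = (7)·(5)·(1)/[(8)·(6)·(2)] = 35/96
Sum: 0 + 5·(-7/48) + (-1)·(35/48) + 0 = -35/24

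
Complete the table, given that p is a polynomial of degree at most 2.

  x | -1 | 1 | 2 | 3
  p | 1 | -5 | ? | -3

-5

The 3 known values determine p uniquely (degree ≤ 2).
Evaluate each Lagrange basis at x = 2:
L_0(2) = (1)·(-1)/[(-2)·(-4)] = -1/8
L_1(2) = (3)·(-1)/[(2)·(-2)] = 3/4
L_2(2) = (3)·(1)/[(4)·(2)] = 3/8
Sum: 1·(-1/8) + (-5)·(3/4) + (-3)·(3/8) = -5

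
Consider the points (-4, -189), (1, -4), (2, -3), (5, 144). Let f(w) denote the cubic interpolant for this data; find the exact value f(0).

Evaluate each Lagrange basis at w = 0:
L_0(0) = (-1)·(-2)·(-5)/[(-5)·(-6)·(-9)] = 1/27
L_1(0) = (4)·(-2)·(-5)/[(5)·(-1)·(-4)] = 2
L_2(0) = (4)·(-1)·(-5)/[(6)·(1)·(-3)] = -10/9
L_3(0) = (4)·(-1)·(-2)/[(9)·(4)·(3)] = 2/27
Sum: (-189)·(1/27) + (-4)·(2) + (-3)·(-10/9) + 144·(2/27) = -1

-1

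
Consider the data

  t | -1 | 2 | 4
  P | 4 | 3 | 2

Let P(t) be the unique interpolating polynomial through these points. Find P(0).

56/15

Using Newton's divided-difference form:
P[-1,2] = (3 - 4) / (2 - (-1)) = -1/3
P[2,4] = (2 - 3) / (4 - 2) = -1/2
P[-1,2,4] = (-1/2 - (-1/3)) / (4 - (-1)) = -1/30
P(0) = 4 + (-1/3)·(1) + (-1/30)·(1)·(-2) = 56/15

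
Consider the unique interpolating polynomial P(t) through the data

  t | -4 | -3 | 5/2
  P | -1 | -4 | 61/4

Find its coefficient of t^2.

1

Build the Lagrange basis polynomials:
L_0(t) = (t + 3)(t - 5/2) / [13/2] = (2/13)t^2 + (1/13)t - 15/13
L_1(t) = (t + 4)(t - 5/2) / [-11/2] = -(2/11)t^2 - (3/11)t + 20/11
L_2(t) = (t + 4)(t + 3) / [143/4] = (4/143)t^2 + (28/143)t + 48/143
P(t) = (-1)·L_0 + (-4)·L_1 + (61/4)·L_2
Only the coefficient of t^2 is needed; take it from each L_i and combine:
(-1)·(2/13) + (-4)·(-2/11) + (61/4)·(4/143) = 1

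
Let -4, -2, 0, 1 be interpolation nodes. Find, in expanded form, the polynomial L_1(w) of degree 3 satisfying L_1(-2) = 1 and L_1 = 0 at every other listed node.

L_1(w) = (1/12)w^3 + (1/4)w^2 - (1/3)w

L_1(w) = (w + 4)w(w - 1) / [(2)·(-2)·(-3)]
       = (w^3 + 3w^2 - 4w) / (12)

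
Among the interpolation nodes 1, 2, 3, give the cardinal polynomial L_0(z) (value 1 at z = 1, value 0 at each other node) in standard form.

L_0(z) = (z - 2)(z - 3) / [(-1)·(-2)]
       = (z^2 - 5z + 6) / (2)

L_0(z) = (1/2)z^2 - (5/2)z + 3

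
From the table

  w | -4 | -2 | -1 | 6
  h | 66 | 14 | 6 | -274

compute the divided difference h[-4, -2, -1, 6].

-1

h[-4,-2] = (14 - 66) / (-2 - (-4)) = -26
h[-2,-1] = (6 - 14) / (-1 - (-2)) = -8
h[-1,6] = (-274 - 6) / (6 - (-1)) = -40
h[-4,-2,-1] = (-8 - (-26)) / (-1 - (-4)) = 6
h[-2,-1,6] = (-40 - (-8)) / (6 - (-2)) = -4
h[-4,-2,-1,6] = (-4 - 6) / (6 - (-4)) = -1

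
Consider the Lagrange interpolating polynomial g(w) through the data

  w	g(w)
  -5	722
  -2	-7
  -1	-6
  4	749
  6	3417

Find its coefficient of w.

Build the Lagrange basis polynomials:
L_0(w) = (w + 2)(w + 1)(w - 4)(w - 6) / [1188] = (1/1188)w^4 - (7/1188)w^3 - (1/297)w^2 + (13/297)w + 4/99
L_1(w) = (w + 5)(w + 1)(w - 4)(w - 6) / [-144] = -(1/144)w^4 + (1/36)w^3 + (31/144)w^2 - (47/72)w - 5/6
L_2(w) = (w + 5)(w + 2)(w - 4)(w - 6) / [140] = (1/140)w^4 - (3/140)w^3 - (9/35)w^2 + (17/35)w + 12/7
L_3(w) = (w + 5)(w + 2)(w + 1)(w - 6) / [-540] = -(1/540)w^4 - (1/270)w^3 + (31/540)w^2 + (23/135)w + 1/9
L_4(w) = (w + 5)(w + 2)(w + 1)(w - 4) / [1232] = (1/1232)w^4 + (1/308)w^3 - (15/1232)w^2 - (29/616)w - 5/154
g(w) = 722·L_0 + (-7)·L_1 + (-6)·L_2 + 749·L_3 + 3417·L_4
Only the coefficient of w is needed; take it from each L_i and combine:
722·(13/297) + (-7)·(-47/72) + (-6)·(17/35) + 749·(23/135) + 3417·(-29/616) = 0

0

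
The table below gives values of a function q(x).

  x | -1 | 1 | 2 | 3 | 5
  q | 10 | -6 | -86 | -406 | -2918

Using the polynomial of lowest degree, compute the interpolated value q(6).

Evaluate each Lagrange basis at x = 6:
L_0(6) = (5)·(4)·(3)·(1)/[(-2)·(-3)·(-4)·(-6)] = 5/12
L_1(6) = (7)·(4)·(3)·(1)/[(2)·(-1)·(-2)·(-4)] = -21/4
L_2(6) = (7)·(5)·(3)·(1)/[(3)·(1)·(-1)·(-3)] = 35/3
L_3(6) = (7)·(5)·(4)·(1)/[(4)·(2)·(1)·(-2)] = -35/4
L_4(6) = (7)·(5)·(4)·(3)/[(6)·(4)·(3)·(2)] = 35/12
Sum: 10·(5/12) + (-6)·(-21/4) + (-86)·(35/3) + (-406)·(-35/4) + (-2918)·(35/12) = -5926

-5926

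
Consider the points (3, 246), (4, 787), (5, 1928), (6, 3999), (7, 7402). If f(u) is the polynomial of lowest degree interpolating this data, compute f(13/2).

L_0(13/2) = (5/2)·(3/2)·(1/2)·(-1/2)/[(-1)·(-2)·(-3)·(-4)] = -5/128
L_1(13/2) = (7/2)·(3/2)·(1/2)·(-1/2)/[(1)·(-1)·(-2)·(-3)] = 7/32
L_2(13/2) = (7/2)·(5/2)·(1/2)·(-1/2)/[(2)·(1)·(-1)·(-2)] = -35/64
L_3(13/2) = (7/2)·(5/2)·(3/2)·(-1/2)/[(3)·(2)·(1)·(-1)] = 35/32
L_4(13/2) = (7/2)·(5/2)·(3/2)·(1/2)/[(4)·(3)·(2)·(1)] = 35/128
Sum: 246·(-5/128) + 787·(7/32) + 1928·(-35/64) + 3999·(35/32) + 7402·(35/128) = 88097/16

88097/16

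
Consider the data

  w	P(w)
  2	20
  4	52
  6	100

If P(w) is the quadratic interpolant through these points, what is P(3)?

Evaluate each Lagrange basis at w = 3:
L_0(3) = (-1)·(-3)/[(-2)·(-4)] = 3/8
L_1(3) = (1)·(-3)/[(2)·(-2)] = 3/4
L_2(3) = (1)·(-1)/[(4)·(2)] = -1/8
Sum: 20·(3/8) + 52·(3/4) + 100·(-1/8) = 34

34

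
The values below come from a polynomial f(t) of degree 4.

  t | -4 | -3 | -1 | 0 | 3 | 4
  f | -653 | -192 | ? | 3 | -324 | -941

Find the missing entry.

4

The 5 known values determine f uniquely (degree ≤ 4).
L_0(-1) = (2)·(-1)·(-4)·(-5)/[(-1)·(-4)·(-7)·(-8)] = -5/28
L_1(-1) = (3)·(-1)·(-4)·(-5)/[(1)·(-3)·(-6)·(-7)] = 10/21
L_2(-1) = (3)·(2)·(-4)·(-5)/[(4)·(3)·(-3)·(-4)] = 5/6
L_3(-1) = (3)·(2)·(-1)·(-5)/[(7)·(6)·(3)·(-1)] = -5/21
L_4(-1) = (3)·(2)·(-1)·(-4)/[(8)·(7)·(4)·(1)] = 3/28
Sum: (-653)·(-5/28) + (-192)·(10/21) + 3·(5/6) + (-324)·(-5/21) + (-941)·(3/28) = 4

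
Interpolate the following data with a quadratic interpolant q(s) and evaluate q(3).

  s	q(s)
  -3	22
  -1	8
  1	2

4

Evaluate each Lagrange basis at s = 3:
L_0(3) = (4)·(2)/[(-2)·(-4)] = 1
L_1(3) = (6)·(2)/[(2)·(-2)] = -3
L_2(3) = (6)·(4)/[(4)·(2)] = 3
Sum: 22·(1) + 8·(-3) + 2·(3) = 4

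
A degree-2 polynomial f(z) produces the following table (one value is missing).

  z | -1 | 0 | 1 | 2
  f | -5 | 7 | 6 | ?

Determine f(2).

-8

The 3 known values determine f uniquely (degree ≤ 2).
Evaluate each Lagrange basis at z = 2:
L_0(2) = (2)·(1)/[(-1)·(-2)] = 1
L_1(2) = (3)·(1)/[(1)·(-1)] = -3
L_2(2) = (3)·(2)/[(2)·(1)] = 3
Sum: (-5)·(1) + 7·(-3) + 6·(3) = -8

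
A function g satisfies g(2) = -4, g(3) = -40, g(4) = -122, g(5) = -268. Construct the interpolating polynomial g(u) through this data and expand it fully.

g(u) = -3u^3 + 4u^2 + u + 2

L_0(u) = (u - 3)(u - 4)(u - 5) / [-6] = -(1/6)u^3 + 2u^2 - (47/6)u + 10
L_1(u) = (u - 2)(u - 4)(u - 5) / [2] = (1/2)u^3 - (11/2)u^2 + 19u - 20
L_2(u) = (u - 2)(u - 3)(u - 5) / [-2] = -(1/2)u^3 + 5u^2 - (31/2)u + 15
L_3(u) = (u - 2)(u - 3)(u - 4) / [6] = (1/6)u^3 - (3/2)u^2 + (13/3)u - 4
g(u) = (-4)·L_0 + (-40)·L_1 + (-122)·L_2 + (-268)·L_3
  (-4)·L_0(u) = (2/3)u^3 - 8u^2 + (94/3)u - 40
  (-40)·L_1(u) = -20u^3 + 220u^2 - 760u + 800
  (-122)·L_2(u) = 61u^3 - 610u^2 + 1891u - 1830
  (-268)·L_3(u) = -(134/3)u^3 + 402u^2 - (3484/3)u + 1072
Adding term by term: -3u^3 + 4u^2 + u + 2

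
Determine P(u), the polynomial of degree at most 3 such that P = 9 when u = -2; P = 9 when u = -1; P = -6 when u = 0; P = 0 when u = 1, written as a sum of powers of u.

P(u) = 6u^3 + (21/2)u^2 - (21/2)u - 6

L_0(u) = (u + 1)u(u - 1) / [-6] = -(1/6)u^3 + (1/6)u
L_1(u) = (u + 2)u(u - 1) / [2] = (1/2)u^3 + (1/2)u^2 - u
L_2(u) = (u + 2)(u + 1)(u - 1) / [-2] = -(1/2)u^3 - u^2 + (1/2)u + 1
L_3(u) = (u + 2)(u + 1)u / [6] = (1/6)u^3 + (1/2)u^2 + (1/3)u
P(u) = 9·L_0 + 9·L_1 + (-6)·L_2 + 0·L_3
  9·L_0(u) = -(3/2)u^3 + (3/2)u
  9·L_1(u) = (9/2)u^3 + (9/2)u^2 - 9u
  (-6)·L_2(u) = 3u^3 + 6u^2 - 3u - 6
  0·L_3(u) = 0
Adding term by term: 6u^3 + (21/2)u^2 - (21/2)u - 6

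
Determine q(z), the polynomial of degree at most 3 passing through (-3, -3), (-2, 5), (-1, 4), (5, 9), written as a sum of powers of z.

q(z) = (25/42)z^3 - (13/14)z^2 - (167/21)z - 17/7

Newton's divided differences:
q[-3,-2] = (5 - (-3)) / (-2 - (-3)) = 8
q[-2,-1] = (4 - 5) / (-1 - (-2)) = -1
q[-1,5] = (9 - 4) / (5 - (-1)) = 5/6
q[-3,-2,-1] = (-1 - 8) / (-1 - (-3)) = -9/2
q[-2,-1,5] = (5/6 - (-1)) / (5 - (-2)) = 11/42
q[-3,-2,-1,5] = (11/42 - (-9/2)) / (5 - (-3)) = 25/42
q(z) = -3 + 8·(z + 3) + (-9/2)·(z + 3)(z + 2) + (25/42)·(z + 3)(z + 2)(z + 1)
Expanding: q(z) = (25/42)z^3 - (13/14)z^2 - (167/21)z - 17/7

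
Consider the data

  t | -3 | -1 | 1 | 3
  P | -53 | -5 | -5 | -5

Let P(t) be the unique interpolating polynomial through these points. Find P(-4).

-110

Evaluate each Lagrange basis at t = -4:
L_0(-4) = (-3)·(-5)·(-7)/[(-2)·(-4)·(-6)] = 35/16
L_1(-4) = (-1)·(-5)·(-7)/[(2)·(-2)·(-4)] = -35/16
L_2(-4) = (-1)·(-3)·(-7)/[(4)·(2)·(-2)] = 21/16
L_3(-4) = (-1)·(-3)·(-5)/[(6)·(4)·(2)] = -5/16
Sum: (-53)·(35/16) + (-5)·(-35/16) + (-5)·(21/16) + (-5)·(-5/16) = -110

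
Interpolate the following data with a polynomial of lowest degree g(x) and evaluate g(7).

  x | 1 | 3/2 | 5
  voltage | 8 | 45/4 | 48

Using Newton's divided-difference form:
g[1,3/2] = (45/4 - 8) / (3/2 - 1) = 13/2
g[3/2,5] = (48 - 45/4) / (5 - 3/2) = 21/2
g[1,3/2,5] = (21/2 - 13/2) / (5 - 1) = 1
g(7) = 8 + (13/2)·(6) + 1·(6)·(11/2) = 80

80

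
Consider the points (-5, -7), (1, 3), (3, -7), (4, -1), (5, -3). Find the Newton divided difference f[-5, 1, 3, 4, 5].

-29/120

f[-5,1] = (3 - (-7)) / (1 - (-5)) = 5/3
f[1,3] = (-7 - 3) / (3 - 1) = -5
f[3,4] = (-1 - (-7)) / (4 - 3) = 6
f[4,5] = (-3 - (-1)) / (5 - 4) = -2
f[-5,1,3] = (-5 - 5/3) / (3 - (-5)) = -5/6
f[1,3,4] = (6 - (-5)) / (4 - 1) = 11/3
f[3,4,5] = (-2 - 6) / (5 - 3) = -4
f[-5,1,3,4] = (11/3 - (-5/6)) / (4 - (-5)) = 1/2
f[1,3,4,5] = (-4 - 11/3) / (5 - 1) = -23/12
f[-5,1,3,4,5] = (-23/12 - 1/2) / (5 - (-5)) = -29/120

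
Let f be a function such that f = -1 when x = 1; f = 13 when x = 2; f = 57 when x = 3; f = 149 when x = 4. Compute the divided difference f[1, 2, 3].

f[1,2] = (13 - (-1)) / (2 - 1) = 14
f[2,3] = (57 - 13) / (3 - 2) = 44
f[1,2,3] = (44 - 14) / (3 - 1) = 15

15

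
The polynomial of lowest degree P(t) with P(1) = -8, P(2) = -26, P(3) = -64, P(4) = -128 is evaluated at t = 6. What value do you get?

-358

Using Newton's divided-difference form:
P[1,2] = (-26 - (-8)) / (2 - 1) = -18
P[2,3] = (-64 - (-26)) / (3 - 2) = -38
P[3,4] = (-128 - (-64)) / (4 - 3) = -64
P[1,2,3] = (-38 - (-18)) / (3 - 1) = -10
P[2,3,4] = (-64 - (-38)) / (4 - 2) = -13
P[1,2,3,4] = (-13 - (-10)) / (4 - 1) = -1
P(6) = -8 + (-18)·(5) + (-10)·(5)·(4) + (-1)·(5)·(4)·(3) = -358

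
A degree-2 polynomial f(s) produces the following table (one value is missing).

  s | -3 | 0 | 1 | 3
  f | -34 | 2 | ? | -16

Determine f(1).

2

The 3 known values determine f uniquely (degree ≤ 2).
L_0(1) = (1)·(-2)/[(-3)·(-6)] = -1/9
L_1(1) = (4)·(-2)/[(3)·(-3)] = 8/9
L_2(1) = (4)·(1)/[(6)·(3)] = 2/9
Sum: (-34)·(-1/9) + 2·(8/9) + (-16)·(2/9) = 2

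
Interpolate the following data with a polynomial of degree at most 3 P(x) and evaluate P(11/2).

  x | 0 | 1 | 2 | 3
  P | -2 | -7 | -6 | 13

Using Newton's divided-difference form:
P[0,1] = (-7 - (-2)) / (1 - 0) = -5
P[1,2] = (-6 - (-7)) / (2 - 1) = 1
P[2,3] = (13 - (-6)) / (3 - 2) = 19
P[0,1,2] = (1 - (-5)) / (2 - 0) = 3
P[1,2,3] = (19 - 1) / (3 - 1) = 9
P[0,1,2,3] = (9 - 3) / (3 - 0) = 2
P(11/2) = -2 + (-5)·(11/2) + 3·(11/2)·(9/2) + 2·(11/2)·(9/2)·(7/2) = 218

218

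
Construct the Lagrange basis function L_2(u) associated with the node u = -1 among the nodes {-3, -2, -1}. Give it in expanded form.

L_2(u) = (u + 3)(u + 2) / [(2)·(1)]
       = (u^2 + 5u + 6) / (2)

L_2(u) = (1/2)u^2 + (5/2)u + 3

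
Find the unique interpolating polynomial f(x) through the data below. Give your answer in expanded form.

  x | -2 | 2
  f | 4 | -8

Build the Lagrange basis polynomials:
L_0(x) = (x - 2) / [-4] = -(1/4)x + 1/2
L_1(x) = (x + 2) / [4] = (1/4)x + 1/2
f(x) = 4·L_0 + (-8)·L_1
  4·L_0(x) = -x + 2
  (-8)·L_1(x) = -2x - 4
Adding term by term: -3x - 2

f(x) = -3x - 2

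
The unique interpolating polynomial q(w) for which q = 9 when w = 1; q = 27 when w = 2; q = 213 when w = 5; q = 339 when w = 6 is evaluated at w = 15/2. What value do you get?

4869/8

L_0(15/2) = (11/2)·(5/2)·(3/2)/[(-1)·(-4)·(-5)] = -33/32
L_1(15/2) = (13/2)·(5/2)·(3/2)/[(1)·(-3)·(-4)] = 65/32
L_2(15/2) = (13/2)·(11/2)·(3/2)/[(4)·(3)·(-1)] = -143/32
L_3(15/2) = (13/2)·(11/2)·(5/2)/[(5)·(4)·(1)] = 143/32
Sum: 9·(-33/32) + 27·(65/32) + 213·(-143/32) + 339·(143/32) = 4869/8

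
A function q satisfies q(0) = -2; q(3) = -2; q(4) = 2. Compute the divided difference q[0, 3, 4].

q[0,3] = (-2 - (-2)) / (3 - 0) = 0
q[3,4] = (2 - (-2)) / (4 - 3) = 4
q[0,3,4] = (4 - 0) / (4 - 0) = 1

1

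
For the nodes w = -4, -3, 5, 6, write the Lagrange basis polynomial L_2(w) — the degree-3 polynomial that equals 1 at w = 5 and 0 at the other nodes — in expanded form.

L_2(w) = -(1/72)w^3 - (1/72)w^2 + (5/12)w + 1

L_2(w) = (w + 4)(w + 3)(w - 6) / [(9)·(8)·(-1)]
       = (w^3 + w^2 - 30w - 72) / (-72)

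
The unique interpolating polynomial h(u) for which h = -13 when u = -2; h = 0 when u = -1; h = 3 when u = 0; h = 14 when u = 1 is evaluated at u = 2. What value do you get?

Evaluate each Lagrange basis at u = 2:
L_0(2) = (3)·(2)·(1)/[(-1)·(-2)·(-3)] = -1
L_1(2) = (4)·(2)·(1)/[(1)·(-1)·(-2)] = 4
L_2(2) = (4)·(3)·(1)/[(2)·(1)·(-1)] = -6
L_3(2) = (4)·(3)·(2)/[(3)·(2)·(1)] = 4
Sum: (-13)·(-1) + 0 + 3·(-6) + 14·(4) = 51

51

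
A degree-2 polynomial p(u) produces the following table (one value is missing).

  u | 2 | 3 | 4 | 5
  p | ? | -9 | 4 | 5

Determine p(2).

-34

The 3 known values determine p uniquely (degree ≤ 2).
Evaluate each Lagrange basis at u = 2:
L_0(2) = (-2)·(-3)/[(-1)·(-2)] = 3
L_1(2) = (-1)·(-3)/[(1)·(-1)] = -3
L_2(2) = (-1)·(-2)/[(2)·(1)] = 1
Sum: (-9)·(3) + 4·(-3) + 5·(1) = -34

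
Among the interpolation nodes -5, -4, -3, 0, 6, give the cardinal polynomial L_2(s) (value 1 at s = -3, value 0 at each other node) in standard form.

L_2(s) = (s + 5)(s + 4)s(s - 6) / [(2)·(1)·(-3)·(-9)]
       = (s^4 + 3s^3 - 34s^2 - 120s) / (54)

L_2(s) = (1/54)s^4 + (1/18)s^3 - (17/27)s^2 - (20/9)s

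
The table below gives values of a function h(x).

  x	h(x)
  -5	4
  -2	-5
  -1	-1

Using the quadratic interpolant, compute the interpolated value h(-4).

-5/2

L_0(-4) = (-2)·(-3)/[(-3)·(-4)] = 1/2
L_1(-4) = (1)·(-3)/[(3)·(-1)] = 1
L_2(-4) = (1)·(-2)/[(4)·(1)] = -1/2
Sum: 4·(1/2) + (-5)·(1) + (-1)·(-1/2) = -5/2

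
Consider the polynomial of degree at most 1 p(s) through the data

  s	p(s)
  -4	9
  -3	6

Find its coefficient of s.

-3

The leading coefficient equals the top divided difference p[-4,-3].
p[-4,-3] = (6 - 9) / (-3 - (-4)) = -3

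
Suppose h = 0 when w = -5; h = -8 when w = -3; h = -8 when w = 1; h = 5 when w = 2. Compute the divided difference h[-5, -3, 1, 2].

h[-5,-3] = (-8 - 0) / (-3 - (-5)) = -4
h[-3,1] = (-8 - (-8)) / (1 - (-3)) = 0
h[1,2] = (5 - (-8)) / (2 - 1) = 13
h[-5,-3,1] = (0 - (-4)) / (1 - (-5)) = 2/3
h[-3,1,2] = (13 - 0) / (2 - (-3)) = 13/5
h[-5,-3,1,2] = (13/5 - 2/3) / (2 - (-5)) = 29/105

29/105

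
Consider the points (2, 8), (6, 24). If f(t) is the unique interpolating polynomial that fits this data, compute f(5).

Evaluate each Lagrange basis at t = 5:
L_0(5) = (-1)/[(-4)] = 1/4
L_1(5) = (3)/[(4)] = 3/4
Sum: 8·(1/4) + 24·(3/4) = 20

20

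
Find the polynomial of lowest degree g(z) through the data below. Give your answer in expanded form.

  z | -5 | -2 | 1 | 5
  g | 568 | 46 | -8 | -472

Newton's divided differences:
g[-5,-2] = (46 - 568) / (-2 - (-5)) = -174
g[-2,1] = (-8 - 46) / (1 - (-2)) = -18
g[1,5] = (-472 - (-8)) / (5 - 1) = -116
g[-5,-2,1] = (-18 - (-174)) / (1 - (-5)) = 26
g[-2,1,5] = (-116 - (-18)) / (5 - (-2)) = -14
g[-5,-2,1,5] = (-14 - 26) / (5 - (-5)) = -4
g(z) = 568 + (-174)·(z + 5) + 26·(z + 5)(z + 2) + (-4)·(z + 5)(z + 2)(z - 1)
Expanding: g(z) = -4z^3 + 2z^2 - 4z - 2

g(z) = -4z^3 + 2z^2 - 4z - 2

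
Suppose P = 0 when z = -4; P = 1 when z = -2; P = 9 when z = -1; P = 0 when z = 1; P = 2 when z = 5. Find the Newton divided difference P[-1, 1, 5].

P[-1,1] = (0 - 9) / (1 - (-1)) = -9/2
P[1,5] = (2 - 0) / (5 - 1) = 1/2
P[-1,1,5] = (1/2 - (-9/2)) / (5 - (-1)) = 5/6

5/6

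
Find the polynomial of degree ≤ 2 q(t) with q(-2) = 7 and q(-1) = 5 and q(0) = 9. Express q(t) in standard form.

Newton's divided differences:
q[-2,-1] = (5 - 7) / (-1 - (-2)) = -2
q[-1,0] = (9 - 5) / (0 - (-1)) = 4
q[-2,-1,0] = (4 - (-2)) / (0 - (-2)) = 3
q(t) = 7 + (-2)·(t + 2) + 3·(t + 2)(t + 1)
Expanding: q(t) = 3t^2 + 7t + 9

q(t) = 3t^2 + 7t + 9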